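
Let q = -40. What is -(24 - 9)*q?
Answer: 600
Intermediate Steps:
-(24 - 9)*q = -(24 - 9)*(-40) = -15*(-40) = -1*(-600) = 600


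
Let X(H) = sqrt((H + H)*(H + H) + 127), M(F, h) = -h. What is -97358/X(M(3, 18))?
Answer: -97358*sqrt(1423)/1423 ≈ -2580.9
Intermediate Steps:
X(H) = sqrt(127 + 4*H**2) (X(H) = sqrt((2*H)*(2*H) + 127) = sqrt(4*H**2 + 127) = sqrt(127 + 4*H**2))
-97358/X(M(3, 18)) = -97358/sqrt(127 + 4*(-1*18)**2) = -97358/sqrt(127 + 4*(-18)**2) = -97358/sqrt(127 + 4*324) = -97358/sqrt(127 + 1296) = -97358*sqrt(1423)/1423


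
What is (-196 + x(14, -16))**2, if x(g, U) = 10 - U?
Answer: 28900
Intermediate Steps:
(-196 + x(14, -16))**2 = (-196 + (10 - 1*(-16)))**2 = (-196 + (10 + 16))**2 = (-196 + 26)**2 = (-170)**2 = 28900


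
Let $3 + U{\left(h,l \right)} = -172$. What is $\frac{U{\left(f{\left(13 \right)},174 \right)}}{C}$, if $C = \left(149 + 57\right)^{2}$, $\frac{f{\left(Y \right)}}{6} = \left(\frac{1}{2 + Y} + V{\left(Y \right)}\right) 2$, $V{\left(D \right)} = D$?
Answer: $- \frac{175}{42436} \approx -0.0041239$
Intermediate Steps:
$f{\left(Y \right)} = 12 Y + \frac{12}{2 + Y}$ ($f{\left(Y \right)} = 6 \left(\frac{1}{2 + Y} + Y\right) 2 = 6 \left(Y + \frac{1}{2 + Y}\right) 2 = 6 \left(2 Y + \frac{2}{2 + Y}\right) = 12 Y + \frac{12}{2 + Y}$)
$U{\left(h,l \right)} = -175$ ($U{\left(h,l \right)} = -3 - 172 = -175$)
$C = 42436$ ($C = 206^{2} = 42436$)
$\frac{U{\left(f{\left(13 \right)},174 \right)}}{C} = - \frac{175}{42436}$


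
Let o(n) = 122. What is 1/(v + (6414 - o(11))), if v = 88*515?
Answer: 1/51612 ≈ 1.9375e-5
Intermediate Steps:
v = 45320
1/(v + (6414 - o(11))) = 1/(45320 + (6414 - 1*122)) = 1/(45320 + (6414 - 122)) = 1/(45320 + 6292) = 1/51612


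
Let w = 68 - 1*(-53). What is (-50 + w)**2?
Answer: 5041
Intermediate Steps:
w = 121 (w = 68 + 53 = 121)
(-50 + w)**2 = (-50 + 121)**2 = 71**2 = 5041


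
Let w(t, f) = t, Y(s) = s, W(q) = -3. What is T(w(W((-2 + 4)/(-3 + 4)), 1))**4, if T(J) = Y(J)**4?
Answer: 43046721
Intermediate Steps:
T(J) = J**4
T(w(W((-2 + 4)/(-3 + 4)), 1))**4 = ((-3)**4)**4 = 81**4 = 43046721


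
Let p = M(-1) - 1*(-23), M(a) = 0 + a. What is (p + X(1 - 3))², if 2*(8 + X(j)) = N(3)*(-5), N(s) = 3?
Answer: 169/4 ≈ 42.250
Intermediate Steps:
M(a) = a
p = 22 (p = -1 - 1*(-23) = -1 + 23 = 22)
X(j) = -31/2 (X(j) = -8 + (3*(-5))/2 = -8 + (½)*(-15) = -8 - 15/2 = -31/2)
(p + X(1 - 3))² = (22 - 31/2)² = (13/2)² = 169/4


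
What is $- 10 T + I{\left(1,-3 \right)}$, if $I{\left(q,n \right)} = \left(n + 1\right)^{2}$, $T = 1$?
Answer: $-6$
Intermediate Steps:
$I{\left(q,n \right)} = \left(1 + n\right)^{2}$
$- 10 T + I{\left(1,-3 \right)} = \left(-10\right) 1 + \left(1 - 3\right)^{2} = -10 + \left(-2\right)^{2} = -10 + 4 = -6$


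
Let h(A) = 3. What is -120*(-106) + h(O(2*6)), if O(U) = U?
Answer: 12723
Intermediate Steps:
-120*(-106) + h(O(2*6)) = -120*(-106) + 3 = 12720 + 3 = 12723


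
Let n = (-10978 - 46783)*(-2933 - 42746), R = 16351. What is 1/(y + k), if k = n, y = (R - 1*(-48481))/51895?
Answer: 51895/136923126657337 ≈ 3.7901e-10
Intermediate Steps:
y = 64832/51895 (y = (16351 - 1*(-48481))/51895 = (16351 + 48481)*(1/51895) = 64832*(1/51895) = 64832/51895 ≈ 1.2493)
n = 2638464719 (n = -57761*(-45679) = 2638464719)
k = 2638464719
1/(y + k) = 1/(64832/51895 + 2638464719) = 1/(136923126657337/51895) = 51895/136923126657337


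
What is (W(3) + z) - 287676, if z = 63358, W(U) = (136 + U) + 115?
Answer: -224064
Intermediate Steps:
W(U) = 251 + U
(W(3) + z) - 287676 = ((251 + 3) + 63358) - 287676 = (254 + 63358) - 287676 = 63612 - 287676 = -224064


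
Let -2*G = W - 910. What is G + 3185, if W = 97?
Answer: 7183/2 ≈ 3591.5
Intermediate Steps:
G = 813/2 (G = -(97 - 910)/2 = -1/2*(-813) = 813/2 ≈ 406.50)
G + 3185 = 813/2 + 3185 = 7183/2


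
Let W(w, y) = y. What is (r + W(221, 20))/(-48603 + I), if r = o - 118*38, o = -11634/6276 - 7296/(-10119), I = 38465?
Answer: 15753693687/35768465804 ≈ 0.44044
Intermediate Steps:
o = -3996375/3528158 (o = -11634*1/6276 - 7296*(-1/10119) = -1939/1046 + 2432/3373 = -3996375/3528158 ≈ -1.1327)
r = -15824256847/3528158 (r = -3996375/3528158 - 118*38 = -3996375/3528158 - 1*4484 = -3996375/3528158 - 4484 = -15824256847/3528158 ≈ -4485.1)
(r + W(221, 20))/(-48603 + I) = (-15824256847/3528158 + 20)/(-48603 + 38465) = -15753693687/3528158/(-10138) = -15753693687/3528158*(-1/10138) = 15753693687/35768465804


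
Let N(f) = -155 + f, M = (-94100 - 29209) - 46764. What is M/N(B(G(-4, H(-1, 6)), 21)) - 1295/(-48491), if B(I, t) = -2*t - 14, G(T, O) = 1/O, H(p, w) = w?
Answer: 8247283088/10231601 ≈ 806.06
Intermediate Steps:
M = -170073 (M = -123309 - 46764 = -170073)
B(I, t) = -14 - 2*t
M/N(B(G(-4, H(-1, 6)), 21)) - 1295/(-48491) = -170073/(-155 + (-14 - 2*21)) - 1295/(-48491) = -170073/(-155 + (-14 - 42)) - 1295*(-1/48491) = -170073/(-155 - 56) + 1295/48491 = -170073/(-211) + 1295/48491 = -170073*(-1/211) + 1295/48491 = 170073/211 + 1295/48491 = 8247283088/10231601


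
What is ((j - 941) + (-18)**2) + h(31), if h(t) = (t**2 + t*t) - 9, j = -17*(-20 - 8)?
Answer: 1772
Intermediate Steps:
j = 476 (j = -17*(-28) = 476)
h(t) = -9 + 2*t**2 (h(t) = (t**2 + t**2) - 9 = 2*t**2 - 9 = -9 + 2*t**2)
((j - 941) + (-18)**2) + h(31) = ((476 - 941) + (-18)**2) + (-9 + 2*31**2) = (-465 + 324) + (-9 + 2*961) = -141 + (-9 + 1922) = -141 + 1913 = 1772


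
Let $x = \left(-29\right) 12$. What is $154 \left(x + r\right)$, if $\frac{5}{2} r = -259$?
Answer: $- \frac{347732}{5} \approx -69546.0$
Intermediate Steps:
$r = - \frac{518}{5}$ ($r = \frac{2}{5} \left(-259\right) = - \frac{518}{5} \approx -103.6$)
$x = -348$
$154 \left(x + r\right) = 154 \left(-348 - \frac{518}{5}\right) = 154 \left(- \frac{2258}{5}\right) = - \frac{347732}{5}$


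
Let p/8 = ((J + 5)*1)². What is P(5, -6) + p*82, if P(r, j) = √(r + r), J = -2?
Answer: 5904 + √10 ≈ 5907.2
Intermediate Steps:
P(r, j) = √2*√r (P(r, j) = √(2*r) = √2*√r)
p = 72 (p = 8*((-2 + 5)*1)² = 8*(3*1)² = 8*3² = 8*9 = 72)
P(5, -6) + p*82 = √2*√5 + 72*82 = √10 + 5904 = 5904 + √10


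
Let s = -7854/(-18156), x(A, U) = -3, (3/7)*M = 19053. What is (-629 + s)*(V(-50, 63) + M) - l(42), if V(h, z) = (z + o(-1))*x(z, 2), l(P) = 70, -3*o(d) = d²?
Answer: -4953049525/178 ≈ -2.7826e+7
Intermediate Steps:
M = 44457 (M = (7/3)*19053 = 44457)
o(d) = -d²/3
V(h, z) = 1 - 3*z (V(h, z) = (z - ⅓*(-1)²)*(-3) = (z - ⅓*1)*(-3) = (z - ⅓)*(-3) = (-⅓ + z)*(-3) = 1 - 3*z)
s = 77/178 (s = -7854*(-1/18156) = 77/178 ≈ 0.43258)
(-629 + s)*(V(-50, 63) + M) - l(42) = (-629 + 77/178)*((1 - 3*63) + 44457) - 1*70 = -111885*((1 - 189) + 44457)/178 - 70 = -111885*(-188 + 44457)/178 - 70 = -111885/178*44269 - 70 = -4953037065/178 - 70 = -4953049525/178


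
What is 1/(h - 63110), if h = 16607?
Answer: -1/46503 ≈ -2.1504e-5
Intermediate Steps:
1/(h - 63110) = 1/(16607 - 63110) = 1/(-46503) = -1/46503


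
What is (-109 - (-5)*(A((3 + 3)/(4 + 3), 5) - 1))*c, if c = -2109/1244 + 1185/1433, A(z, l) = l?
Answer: 137777073/1782652 ≈ 77.288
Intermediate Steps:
c = -1548057/1782652 (c = -2109*1/1244 + 1185*(1/1433) = -2109/1244 + 1185/1433 = -1548057/1782652 ≈ -0.86840)
(-109 - (-5)*(A((3 + 3)/(4 + 3), 5) - 1))*c = (-109 - (-5)*(5 - 1))*(-1548057/1782652) = (-109 - (-5)*4)*(-1548057/1782652) = (-109 - 1*(-20))*(-1548057/1782652) = (-109 + 20)*(-1548057/1782652) = -89*(-1548057/1782652) = 137777073/1782652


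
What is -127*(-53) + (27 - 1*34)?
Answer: 6724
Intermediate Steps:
-127*(-53) + (27 - 1*34) = 6731 + (27 - 34) = 6731 - 7 = 6724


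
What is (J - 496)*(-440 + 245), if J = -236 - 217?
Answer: 185055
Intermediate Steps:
J = -453
(J - 496)*(-440 + 245) = (-453 - 496)*(-440 + 245) = -949*(-195) = 185055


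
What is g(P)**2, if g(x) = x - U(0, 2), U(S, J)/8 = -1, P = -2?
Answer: 36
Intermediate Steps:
U(S, J) = -8 (U(S, J) = 8*(-1) = -8)
g(x) = 8 + x (g(x) = x - 1*(-8) = x + 8 = 8 + x)
g(P)**2 = (8 - 2)**2 = 6**2 = 36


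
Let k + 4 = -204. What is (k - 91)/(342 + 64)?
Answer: -299/406 ≈ -0.73645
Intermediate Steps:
k = -208 (k = -4 - 204 = -208)
(k - 91)/(342 + 64) = (-208 - 91)/(342 + 64) = -299/406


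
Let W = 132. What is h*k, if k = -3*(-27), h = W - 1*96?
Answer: 2916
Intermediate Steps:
h = 36 (h = 132 - 1*96 = 132 - 96 = 36)
k = 81
h*k = 36*81 = 2916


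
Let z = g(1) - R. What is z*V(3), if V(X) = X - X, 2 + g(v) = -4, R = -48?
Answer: 0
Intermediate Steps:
g(v) = -6 (g(v) = -2 - 4 = -6)
z = 42 (z = -6 - 1*(-48) = -6 + 48 = 42)
V(X) = 0
z*V(3) = 42*0 = 0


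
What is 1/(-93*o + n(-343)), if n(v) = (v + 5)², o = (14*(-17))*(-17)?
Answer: -1/262034 ≈ -3.8163e-6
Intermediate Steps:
o = 4046 (o = -238*(-17) = 4046)
n(v) = (5 + v)²
1/(-93*o + n(-343)) = 1/(-93*4046 + (5 - 343)²) = 1/(-376278 + (-338)²) = 1/(-376278 + 114244) = 1/(-262034) = -1/262034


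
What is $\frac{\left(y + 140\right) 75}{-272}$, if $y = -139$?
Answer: $- \frac{75}{272} \approx -0.27574$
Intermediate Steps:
$\frac{\left(y + 140\right) 75}{-272} = \frac{\left(-139 + 140\right) 75}{-272} = 1 \cdot 75 \left(- \frac{1}{272}\right) = 75 \left(- \frac{1}{272}\right) = - \frac{75}{272}$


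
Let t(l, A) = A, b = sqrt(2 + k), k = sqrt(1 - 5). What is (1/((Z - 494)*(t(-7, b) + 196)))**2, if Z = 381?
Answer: 1/(12769*(196 + sqrt(2)*sqrt(1 + I))**2) ≈ 2.0066e-9 - 1.3074e-11*I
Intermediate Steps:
k = 2*I (k = sqrt(-4) = 2*I ≈ 2.0*I)
b = sqrt(2 + 2*I) ≈ 1.5538 + 0.64359*I
(1/((Z - 494)*(t(-7, b) + 196)))**2 = (1/((381 - 494)*(sqrt(2 + 2*I) + 196)))**2 = (1/(-113*(196 + sqrt(2 + 2*I))))**2 = (1/(-22148 - 113*sqrt(2 + 2*I)))**2 = (-22148 - 113*sqrt(2 + 2*I))**(-2)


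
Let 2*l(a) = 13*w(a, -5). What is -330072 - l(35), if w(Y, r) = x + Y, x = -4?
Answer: -660547/2 ≈ -3.3027e+5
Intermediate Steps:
w(Y, r) = -4 + Y
l(a) = -26 + 13*a/2 (l(a) = (13*(-4 + a))/2 = (-52 + 13*a)/2 = -26 + 13*a/2)
-330072 - l(35) = -330072 - (-26 + (13/2)*35) = -330072 - (-26 + 455/2) = -330072 - 1*403/2 = -330072 - 403/2 = -660547/2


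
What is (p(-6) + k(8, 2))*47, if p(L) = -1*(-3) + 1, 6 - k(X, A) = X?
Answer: 94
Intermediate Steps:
k(X, A) = 6 - X
p(L) = 4 (p(L) = 3 + 1 = 4)
(p(-6) + k(8, 2))*47 = (4 + (6 - 1*8))*47 = (4 + (6 - 8))*47 = (4 - 2)*47 = 2*47 = 94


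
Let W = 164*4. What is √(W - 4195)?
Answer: I*√3539 ≈ 59.49*I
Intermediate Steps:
W = 656
√(W - 4195) = √(656 - 4195) = √(-3539) = I*√3539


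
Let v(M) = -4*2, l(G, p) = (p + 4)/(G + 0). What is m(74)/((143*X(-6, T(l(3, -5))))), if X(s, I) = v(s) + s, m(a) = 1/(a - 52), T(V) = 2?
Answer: -1/44044 ≈ -2.2705e-5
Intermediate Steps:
l(G, p) = (4 + p)/G
v(M) = -8
m(a) = 1/(-52 + a)
X(s, I) = -8 + s
m(74)/((143*X(-6, T(l(3, -5))))) = 1/((-52 + 74)*((143*(-8 - 6)))) = 1/(22*((143*(-14)))) = (1/22)/(-2002) = (1/22)*(-1/2002) = -1/44044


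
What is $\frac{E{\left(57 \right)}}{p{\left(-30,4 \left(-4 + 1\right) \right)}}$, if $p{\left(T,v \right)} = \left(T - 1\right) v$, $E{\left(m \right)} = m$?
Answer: $\frac{19}{124} \approx 0.15323$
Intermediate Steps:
$p{\left(T,v \right)} = v \left(-1 + T\right)$ ($p{\left(T,v \right)} = \left(-1 + T\right) v = v \left(-1 + T\right)$)
$\frac{E{\left(57 \right)}}{p{\left(-30,4 \left(-4 + 1\right) \right)}} = \frac{57}{4 \left(-4 + 1\right) \left(-1 - 30\right)} = \frac{57}{4 \left(-3\right) \left(-31\right)} = \frac{57}{\left(-12\right) \left(-31\right)} = \frac{57}{372} = 57 \cdot \frac{1}{372} = \frac{19}{124}$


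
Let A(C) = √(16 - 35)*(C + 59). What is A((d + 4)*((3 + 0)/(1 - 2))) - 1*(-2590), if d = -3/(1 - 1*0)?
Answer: 2590 + 56*I*√19 ≈ 2590.0 + 244.1*I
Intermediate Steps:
d = -3 (d = -3/(1 + 0) = -3/1 = -3*1 = -3)
A(C) = I*√19*(59 + C) (A(C) = √(-19)*(59 + C) = (I*√19)*(59 + C) = I*√19*(59 + C))
A((d + 4)*((3 + 0)/(1 - 2))) - 1*(-2590) = I*√19*(59 + (-3 + 4)*((3 + 0)/(1 - 2))) - 1*(-2590) = I*√19*(59 + 1*(3/(-1))) + 2590 = I*√19*(59 + 1*(3*(-1))) + 2590 = I*√19*(59 + 1*(-3)) + 2590 = I*√19*(59 - 3) + 2590 = I*√19*56 + 2590 = 56*I*√19 + 2590 = 2590 + 56*I*√19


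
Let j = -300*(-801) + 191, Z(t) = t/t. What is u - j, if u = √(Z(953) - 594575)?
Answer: -240491 + I*√594574 ≈ -2.4049e+5 + 771.09*I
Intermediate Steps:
Z(t) = 1
j = 240491 (j = 240300 + 191 = 240491)
u = I*√594574 (u = √(1 - 594575) = √(-594574) = I*√594574 ≈ 771.09*I)
u - j = I*√594574 - 1*240491 = I*√594574 - 240491 = -240491 + I*√594574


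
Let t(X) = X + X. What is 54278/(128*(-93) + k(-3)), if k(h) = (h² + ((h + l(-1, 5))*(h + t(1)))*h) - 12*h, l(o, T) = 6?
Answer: -27139/5925 ≈ -4.5804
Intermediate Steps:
t(X) = 2*X
k(h) = h² - 12*h + h*(2 + h)*(6 + h) (k(h) = (h² + ((h + 6)*(h + 2*1))*h) - 12*h = (h² + ((6 + h)*(h + 2))*h) - 12*h = (h² + ((6 + h)*(2 + h))*h) - 12*h = (h² + ((2 + h)*(6 + h))*h) - 12*h = (h² + h*(2 + h)*(6 + h)) - 12*h = h² - 12*h + h*(2 + h)*(6 + h))
54278/(128*(-93) + k(-3)) = 54278/(128*(-93) + (-3)²*(9 - 3)) = 54278/(-11904 + 9*6) = 54278/(-11904 + 54) = 54278/(-11850) = 54278*(-1/11850) = -27139/5925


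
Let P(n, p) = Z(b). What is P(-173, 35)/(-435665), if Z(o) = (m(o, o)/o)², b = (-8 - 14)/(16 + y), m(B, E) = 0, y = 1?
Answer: 0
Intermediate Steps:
b = -22/17 (b = (-8 - 14)/(16 + 1) = -22/17 ≈ -1.2941)
Z(o) = 0 (Z(o) = (0/o)² = 0² = 0)
P(n, p) = 0
P(-173, 35)/(-435665) = 0/(-435665) = 0*(-1/435665) = 0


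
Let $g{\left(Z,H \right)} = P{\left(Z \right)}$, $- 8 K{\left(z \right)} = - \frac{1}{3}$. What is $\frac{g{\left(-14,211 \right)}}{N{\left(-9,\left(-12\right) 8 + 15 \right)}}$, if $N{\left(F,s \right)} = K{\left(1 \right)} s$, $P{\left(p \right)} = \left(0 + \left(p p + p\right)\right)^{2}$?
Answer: $- \frac{264992}{27} \approx -9814.5$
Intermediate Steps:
$K{\left(z \right)} = \frac{1}{24}$ ($K{\left(z \right)} = - \frac{\left(-1\right) \frac{1}{3}}{8} = \left(- \frac{1}{8}\right) \left(- \frac{1}{3}\right) = \frac{1}{24}$)
$P{\left(p \right)} = \left(p + p^{2}\right)^{2}$ ($P{\left(p \right)} = \left(0 + \left(p^{2} + p\right)\right)^{2} = \left(0 + \left(p + p^{2}\right)\right)^{2} = \left(p + p^{2}\right)^{2}$)
$N{\left(F,s \right)} = \frac{s}{24}$
$g{\left(Z,H \right)} = Z^{2} \left(1 + Z\right)^{2}$
$\frac{g{\left(-14,211 \right)}}{N{\left(-9,\left(-12\right) 8 + 15 \right)}} = \frac{\left(-14\right)^{2} \left(1 - 14\right)^{2}}{\frac{1}{24} \left(\left(-12\right) 8 + 15\right)} = \frac{196 \left(-13\right)^{2}}{\frac{1}{24} \left(-96 + 15\right)} = \frac{196 \cdot 169}{\frac{1}{24} \left(-81\right)} = \frac{33124}{- \frac{27}{8}} = 33124 \left(- \frac{8}{27}\right) = - \frac{264992}{27}$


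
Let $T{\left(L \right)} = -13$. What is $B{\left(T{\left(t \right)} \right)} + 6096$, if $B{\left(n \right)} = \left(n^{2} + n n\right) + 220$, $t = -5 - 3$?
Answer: $6654$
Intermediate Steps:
$t = -8$
$B{\left(n \right)} = 220 + 2 n^{2}$ ($B{\left(n \right)} = \left(n^{2} + n^{2}\right) + 220 = 2 n^{2} + 220 = 220 + 2 n^{2}$)
$B{\left(T{\left(t \right)} \right)} + 6096 = \left(220 + 2 \left(-13\right)^{2}\right) + 6096 = \left(220 + 2 \cdot 169\right) + 6096 = \left(220 + 338\right) + 6096 = 558 + 6096 = 6654$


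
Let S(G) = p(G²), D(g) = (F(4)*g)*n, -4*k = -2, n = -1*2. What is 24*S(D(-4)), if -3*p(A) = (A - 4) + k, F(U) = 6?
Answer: -18404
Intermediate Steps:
n = -2
k = ½ (k = -¼*(-2) = ½ ≈ 0.50000)
D(g) = -12*g (D(g) = (6*g)*(-2) = -12*g)
p(A) = 7/6 - A/3 (p(A) = -((A - 4) + ½)/3 = -((-4 + A) + ½)/3 = -(-7/2 + A)/3 = 7/6 - A/3)
S(G) = 7/6 - G²/3
24*S(D(-4)) = 24*(7/6 - (-12*(-4))²/3) = 24*(7/6 - ⅓*48²) = 24*(7/6 - ⅓*2304) = 24*(7/6 - 768) = 24*(-4601/6) = -18404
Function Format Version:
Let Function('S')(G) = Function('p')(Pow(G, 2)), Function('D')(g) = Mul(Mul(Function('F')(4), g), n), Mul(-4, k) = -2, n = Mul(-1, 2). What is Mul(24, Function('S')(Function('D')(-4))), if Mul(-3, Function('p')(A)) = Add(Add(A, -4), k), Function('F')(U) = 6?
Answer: -18404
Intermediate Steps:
n = -2
k = Rational(1, 2) (k = Mul(Rational(-1, 4), -2) = Rational(1, 2) ≈ 0.50000)
Function('D')(g) = Mul(-12, g) (Function('D')(g) = Mul(Mul(6, g), -2) = Mul(-12, g))
Function('p')(A) = Add(Rational(7, 6), Mul(Rational(-1, 3), A)) (Function('p')(A) = Mul(Rational(-1, 3), Add(Add(A, -4), Rational(1, 2))) = Mul(Rational(-1, 3), Add(Add(-4, A), Rational(1, 2))) = Mul(Rational(-1, 3), Add(Rational(-7, 2), A)) = Add(Rational(7, 6), Mul(Rational(-1, 3), A)))
Function('S')(G) = Add(Rational(7, 6), Mul(Rational(-1, 3), Pow(G, 2)))
Mul(24, Function('S')(Function('D')(-4))) = Mul(24, Add(Rational(7, 6), Mul(Rational(-1, 3), Pow(Mul(-12, -4), 2)))) = Mul(24, Add(Rational(7, 6), Mul(Rational(-1, 3), Pow(48, 2)))) = Mul(24, Add(Rational(7, 6), Mul(Rational(-1, 3), 2304))) = Mul(24, Add(Rational(7, 6), -768)) = Mul(24, Rational(-4601, 6)) = -18404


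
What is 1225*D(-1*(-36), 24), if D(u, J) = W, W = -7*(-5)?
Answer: 42875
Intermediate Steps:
W = 35
D(u, J) = 35
1225*D(-1*(-36), 24) = 1225*35 = 42875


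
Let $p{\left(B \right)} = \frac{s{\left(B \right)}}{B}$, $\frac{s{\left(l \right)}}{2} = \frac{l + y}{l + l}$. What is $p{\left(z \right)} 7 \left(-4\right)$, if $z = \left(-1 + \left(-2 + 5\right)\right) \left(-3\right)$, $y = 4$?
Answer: $\frac{14}{9} \approx 1.5556$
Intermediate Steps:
$s{\left(l \right)} = \frac{4 + l}{l}$ ($s{\left(l \right)} = 2 \frac{l + 4}{l + l} = 2 \frac{4 + l}{2 l} = \frac{4 + l}{l}$)
$z = -6$ ($z = \left(-1 + 3\right) \left(-3\right) = 2 \left(-3\right) = -6$)
$p{\left(B \right)} = \frac{4 + B}{B^{2}}$ ($p{\left(B \right)} = \frac{\frac{1}{B} \left(4 + B\right)}{B} = \frac{4 + B}{B^{2}}$)
$p{\left(z \right)} 7 \left(-4\right) = \frac{4 - 6}{36} \cdot 7 \left(-4\right) = \frac{1}{36} \left(-2\right) \left(-28\right) = \left(- \frac{1}{18}\right) \left(-28\right) = \frac{14}{9}$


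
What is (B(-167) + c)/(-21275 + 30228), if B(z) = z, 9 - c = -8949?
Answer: 8791/8953 ≈ 0.98190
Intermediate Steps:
c = 8958 (c = 9 - 1*(-8949) = 9 + 8949 = 8958)
(B(-167) + c)/(-21275 + 30228) = (-167 + 8958)/(-21275 + 30228) = 8791/8953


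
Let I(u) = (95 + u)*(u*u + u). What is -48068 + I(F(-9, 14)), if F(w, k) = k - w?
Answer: 17068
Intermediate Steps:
I(u) = (95 + u)*(u + u**2) (I(u) = (95 + u)*(u**2 + u) = (95 + u)*(u + u**2))
-48068 + I(F(-9, 14)) = -48068 + (14 - 1*(-9))*(95 + (14 - 1*(-9))**2 + 96*(14 - 1*(-9))) = -48068 + (14 + 9)*(95 + (14 + 9)**2 + 96*(14 + 9)) = -48068 + 23*(95 + 23**2 + 96*23) = -48068 + 23*(95 + 529 + 2208) = -48068 + 23*2832 = -48068 + 65136 = 17068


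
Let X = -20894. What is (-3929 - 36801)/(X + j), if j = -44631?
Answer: 8146/13105 ≈ 0.62159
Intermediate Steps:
(-3929 - 36801)/(X + j) = (-3929 - 36801)/(-20894 - 44631) = -40730/(-65525) = -40730*(-1/65525) = 8146/13105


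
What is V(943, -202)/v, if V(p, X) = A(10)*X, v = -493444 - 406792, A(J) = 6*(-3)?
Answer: -909/225059 ≈ -0.0040389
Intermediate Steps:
A(J) = -18
v = -900236
V(p, X) = -18*X
V(943, -202)/v = -18*(-202)/(-900236) = 3636*(-1/900236) = -909/225059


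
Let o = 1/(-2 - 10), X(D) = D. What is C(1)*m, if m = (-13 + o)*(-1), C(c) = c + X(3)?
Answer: 157/3 ≈ 52.333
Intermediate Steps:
o = -1/12 (o = 1/(-12) = -1/12 ≈ -0.083333)
C(c) = 3 + c (C(c) = c + 3 = 3 + c)
m = 157/12 (m = (-13 - 1/12)*(-1) = -157/12*(-1) = 157/12 ≈ 13.083)
C(1)*m = (3 + 1)*(157/12) = 4*(157/12) = 157/3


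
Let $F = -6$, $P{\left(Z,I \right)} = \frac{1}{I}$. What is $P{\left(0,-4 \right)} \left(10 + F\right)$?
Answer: $-1$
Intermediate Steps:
$P{\left(0,-4 \right)} \left(10 + F\right) = \frac{10 - 6}{-4} = \left(- \frac{1}{4}\right) 4 = -1$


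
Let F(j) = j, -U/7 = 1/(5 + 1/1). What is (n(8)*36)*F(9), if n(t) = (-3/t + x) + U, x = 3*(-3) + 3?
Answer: -4887/2 ≈ -2443.5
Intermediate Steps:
x = -6 (x = -9 + 3 = -6)
U = -7/6 (U = -7/(5 + 1/1) = -7/(5 + 1) = -7/6 ≈ -1.1667)
n(t) = -43/6 - 3/t (n(t) = (-3/t - 6) - 7/6 = (-6 - 3/t) - 7/6 = -43/6 - 3/t)
(n(8)*36)*F(9) = ((-43/6 - 3/8)*36)*9 = -181/24*36*9 = -543/2*9 = -4887/2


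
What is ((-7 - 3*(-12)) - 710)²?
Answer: 463761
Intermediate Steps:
((-7 - 3*(-12)) - 710)² = ((-7 + 36) - 710)² = (29 - 710)² = (-681)² = 463761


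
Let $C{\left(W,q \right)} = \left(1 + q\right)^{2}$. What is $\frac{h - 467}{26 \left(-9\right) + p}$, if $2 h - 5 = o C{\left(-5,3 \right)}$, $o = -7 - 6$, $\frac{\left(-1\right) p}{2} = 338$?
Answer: $\frac{1137}{1820} \approx 0.62473$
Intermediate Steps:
$p = -676$ ($p = \left(-2\right) 338 = -676$)
$o = -13$ ($o = -7 - 6 = -13$)
$h = - \frac{203}{2}$ ($h = \frac{5}{2} + \frac{\left(-13\right) \left(1 + 3\right)^{2}}{2} = \frac{5}{2} + \frac{\left(-13\right) 4^{2}}{2} = \frac{5}{2} + \frac{\left(-13\right) 16}{2} = \frac{5}{2} + \frac{1}{2} \left(-208\right) = \frac{5}{2} - 104 = - \frac{203}{2} \approx -101.5$)
$\frac{h - 467}{26 \left(-9\right) + p} = \frac{- \frac{203}{2} - 467}{26 \left(-9\right) - 676} = - \frac{1137}{2 \left(-234 - 676\right)} = - \frac{1137}{2 \left(-910\right)} = \left(- \frac{1137}{2}\right) \left(- \frac{1}{910}\right) = \frac{1137}{1820}$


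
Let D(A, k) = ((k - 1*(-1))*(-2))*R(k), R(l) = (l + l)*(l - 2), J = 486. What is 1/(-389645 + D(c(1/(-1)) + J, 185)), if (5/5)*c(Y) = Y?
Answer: -1/25577765 ≈ -3.9096e-8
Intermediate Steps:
c(Y) = Y
R(l) = 2*l*(-2 + l) (R(l) = (2*l)*(-2 + l) = 2*l*(-2 + l))
D(A, k) = 2*k*(-2 + k)*(-2 - 2*k) (D(A, k) = ((k - 1*(-1))*(-2))*(2*k*(-2 + k)) = ((k + 1)*(-2))*(2*k*(-2 + k)) = ((1 + k)*(-2))*(2*k*(-2 + k)) = (-2 - 2*k)*(2*k*(-2 + k)) = 2*k*(-2 + k)*(-2 - 2*k))
1/(-389645 + D(c(1/(-1)) + J, 185)) = 1/(-389645 + 4*185*(2 + 185 - 1*185**2)) = 1/(-389645 + 4*185*(2 + 185 - 1*34225)) = 1/(-389645 + 4*185*(2 + 185 - 34225)) = 1/(-389645 + 4*185*(-34038)) = 1/(-389645 - 25188120) = 1/(-25577765) = -1/25577765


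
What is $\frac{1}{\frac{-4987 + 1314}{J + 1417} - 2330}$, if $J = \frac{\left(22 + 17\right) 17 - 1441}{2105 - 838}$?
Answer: $- \frac{1794561}{4185980821} \approx -0.00042871$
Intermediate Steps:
$J = - \frac{778}{1267}$ ($J = \frac{39 \cdot 17 - 1441}{1267} = \left(663 - 1441\right) \frac{1}{1267} = \left(-778\right) \frac{1}{1267} = - \frac{778}{1267} \approx -0.61405$)
$\frac{1}{\frac{-4987 + 1314}{J + 1417} - 2330} = \frac{1}{\frac{-4987 + 1314}{- \frac{778}{1267} + 1417} - 2330} = \frac{1}{- \frac{3673}{\frac{1794561}{1267}} - 2330} = \frac{1}{\left(-3673\right) \frac{1267}{1794561} - 2330} = \frac{1}{- \frac{4653691}{1794561} - 2330} = \frac{1}{- \frac{4185980821}{1794561}} = - \frac{1794561}{4185980821}$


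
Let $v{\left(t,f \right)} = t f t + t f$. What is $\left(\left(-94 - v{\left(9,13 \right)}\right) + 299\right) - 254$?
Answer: $-1219$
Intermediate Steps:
$v{\left(t,f \right)} = f t + f t^{2}$ ($v{\left(t,f \right)} = f t t + f t = f t^{2} + f t = f t + f t^{2}$)
$\left(\left(-94 - v{\left(9,13 \right)}\right) + 299\right) - 254 = \left(\left(-94 - 13 \cdot 9 \left(1 + 9\right)\right) + 299\right) - 254 = \left(\left(-94 - 13 \cdot 9 \cdot 10\right) + 299\right) - 254 = \left(\left(-94 - 1170\right) + 299\right) - 254 = \left(-1264 + 299\right) - 254 = -965 - 254 = -1219$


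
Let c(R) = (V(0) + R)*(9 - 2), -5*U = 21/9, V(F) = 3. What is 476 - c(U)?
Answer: 6874/15 ≈ 458.27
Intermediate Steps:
U = -7/15 (U = -21/(5*9) = -⅕*7/3 = -7/15 ≈ -0.46667)
c(R) = 21 + 7*R (c(R) = (3 + R)*(9 - 2) = (3 + R)*7 = 21 + 7*R)
476 - c(U) = 476 - (21 + 7*(-7/15)) = 476 - (21 - 49/15) = 476 - 1*266/15 = 476 - 266/15 = 6874/15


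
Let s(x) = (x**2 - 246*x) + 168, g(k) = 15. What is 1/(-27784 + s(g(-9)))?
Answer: -1/31081 ≈ -3.2174e-5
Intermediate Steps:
s(x) = 168 + x**2 - 246*x
1/(-27784 + s(g(-9))) = 1/(-27784 + (168 + 15**2 - 246*15)) = 1/(-27784 + (168 + 225 - 3690)) = 1/(-27784 - 3297) = 1/(-31081) = -1/31081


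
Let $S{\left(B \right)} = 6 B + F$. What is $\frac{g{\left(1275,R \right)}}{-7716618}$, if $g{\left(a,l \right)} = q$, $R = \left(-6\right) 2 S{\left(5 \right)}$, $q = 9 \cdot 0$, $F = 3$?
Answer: $0$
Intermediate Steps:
$S{\left(B \right)} = 3 + 6 B$ ($S{\left(B \right)} = 6 B + 3 = 3 + 6 B$)
$q = 0$
$R = -396$ ($R = \left(-6\right) 2 \left(3 + 6 \cdot 5\right) = - 12 \left(3 + 30\right) = \left(-12\right) 33 = -396$)
$g{\left(a,l \right)} = 0$
$\frac{g{\left(1275,R \right)}}{-7716618} = \frac{0}{-7716618} = 0 \left(- \frac{1}{7716618}\right) = 0$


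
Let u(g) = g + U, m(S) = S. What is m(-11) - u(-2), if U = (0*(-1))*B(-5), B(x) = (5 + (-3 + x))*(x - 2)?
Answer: -9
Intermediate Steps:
B(x) = (-2 + x)*(2 + x) (B(x) = (2 + x)*(-2 + x) = (-2 + x)*(2 + x))
U = 0 (U = (0*(-1))*(-4 + (-5)**2) = 0*(-4 + 25) = 0*21 = 0)
u(g) = g (u(g) = g + 0 = g)
m(-11) - u(-2) = -11 - 1*(-2) = -11 + 2 = -9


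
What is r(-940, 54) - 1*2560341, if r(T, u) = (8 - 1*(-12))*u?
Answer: -2559261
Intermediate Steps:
r(T, u) = 20*u (r(T, u) = (8 + 12)*u = 20*u)
r(-940, 54) - 1*2560341 = 20*54 - 1*2560341 = 1080 - 2560341 = -2559261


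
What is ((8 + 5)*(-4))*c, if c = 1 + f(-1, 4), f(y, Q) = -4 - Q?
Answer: 364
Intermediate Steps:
c = -7 (c = 1 + (-4 - 1*4) = 1 + (-4 - 4) = 1 - 8 = -7)
((8 + 5)*(-4))*c = ((8 + 5)*(-4))*(-7) = (13*(-4))*(-7) = -52*(-7) = 364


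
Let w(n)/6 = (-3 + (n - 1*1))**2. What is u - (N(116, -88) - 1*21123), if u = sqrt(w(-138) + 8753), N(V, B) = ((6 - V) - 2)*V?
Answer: 34115 + sqrt(129737) ≈ 34475.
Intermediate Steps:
w(n) = 6*(-4 + n)**2 (w(n) = 6*(-3 + (n - 1*1))**2 = 6*(-3 + (n - 1))**2 = 6*(-3 + (-1 + n))**2 = 6*(-4 + n)**2)
N(V, B) = V*(4 - V) (N(V, B) = (4 - V)*V = V*(4 - V))
u = sqrt(129737) (u = sqrt(6*(-4 - 138)**2 + 8753) = sqrt(6*(-142)**2 + 8753) = sqrt(6*20164 + 8753) = sqrt(120984 + 8753) = sqrt(129737) ≈ 360.19)
u - (N(116, -88) - 1*21123) = sqrt(129737) - (116*(4 - 1*116) - 1*21123) = sqrt(129737) - (116*(4 - 116) - 21123) = sqrt(129737) - (116*(-112) - 21123) = sqrt(129737) - (-12992 - 21123) = sqrt(129737) - 1*(-34115) = sqrt(129737) + 34115 = 34115 + sqrt(129737)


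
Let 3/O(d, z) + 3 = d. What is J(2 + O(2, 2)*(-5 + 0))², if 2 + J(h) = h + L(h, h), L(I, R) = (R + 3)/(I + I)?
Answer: 70225/289 ≈ 242.99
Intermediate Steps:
O(d, z) = 3/(-3 + d)
L(I, R) = (3 + R)/(2*I) (L(I, R) = (3 + R)/((2*I)) = (3 + R)*(1/(2*I)) = (3 + R)/(2*I))
J(h) = -2 + h + (3 + h)/(2*h) (J(h) = -2 + (h + (3 + h)/(2*h)) = -2 + h + (3 + h)/(2*h))
J(2 + O(2, 2)*(-5 + 0))² = (-3/2 + (2 + (3/(-3 + 2))*(-5 + 0)) + 3/(2*(2 + (3/(-3 + 2))*(-5 + 0))))² = (-3/2 + (2 + (3/(-1))*(-5)) + 3/(2*(2 + (3/(-1))*(-5))))² = (-3/2 + (2 + (3*(-1))*(-5)) + 3/(2*(2 + (3*(-1))*(-5))))² = (-3/2 + (2 - 3*(-5)) + 3/(2*(2 - 3*(-5))))² = (-3/2 + (2 + 15) + 3/(2*(2 + 15)))² = (-3/2 + 17 + (3/2)/17)² = (-3/2 + 17 + (3/2)*(1/17))² = (-3/2 + 17 + 3/34)² = (265/17)² = 70225/289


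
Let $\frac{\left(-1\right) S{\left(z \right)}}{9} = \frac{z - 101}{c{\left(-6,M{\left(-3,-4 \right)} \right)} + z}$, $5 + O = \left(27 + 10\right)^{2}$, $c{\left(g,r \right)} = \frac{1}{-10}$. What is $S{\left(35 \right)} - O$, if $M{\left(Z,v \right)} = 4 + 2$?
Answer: $- \frac{470096}{349} \approx -1347.0$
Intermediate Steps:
$M{\left(Z,v \right)} = 6$
$c{\left(g,r \right)} = - \frac{1}{10}$
$O = 1364$ ($O = -5 + \left(27 + 10\right)^{2} = -5 + 37^{2} = -5 + 1369 = 1364$)
$S{\left(z \right)} = - \frac{9 \left(-101 + z\right)}{- \frac{1}{10} + z}$ ($S{\left(z \right)} = - 9 \frac{z - 101}{- \frac{1}{10} + z} = - 9 \frac{-101 + z}{- \frac{1}{10} + z} = - \frac{9 \left(-101 + z\right)}{- \frac{1}{10} + z}$)
$S{\left(35 \right)} - O = \frac{90 \left(101 - 35\right)}{-1 + 10 \cdot 35} - 1364 = \frac{90 \left(101 - 35\right)}{-1 + 350} - 1364 = 90 \cdot \frac{1}{349} \cdot 66 - 1364 = \frac{5940}{349} - 1364 = - \frac{470096}{349}$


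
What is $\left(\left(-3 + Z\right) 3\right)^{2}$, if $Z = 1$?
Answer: $36$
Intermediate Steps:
$\left(\left(-3 + Z\right) 3\right)^{2} = \left(\left(-3 + 1\right) 3\right)^{2} = \left(\left(-2\right) 3\right)^{2} = \left(-6\right)^{2} = 36$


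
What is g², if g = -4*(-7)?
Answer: 784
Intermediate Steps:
g = 28
g² = 28² = 784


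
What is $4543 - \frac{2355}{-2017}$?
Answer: $\frac{9165586}{2017} \approx 4544.2$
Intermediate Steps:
$4543 - \frac{2355}{-2017} = 4543 - - \frac{2355}{2017} = 4543 + \frac{2355}{2017} = \frac{9165586}{2017}$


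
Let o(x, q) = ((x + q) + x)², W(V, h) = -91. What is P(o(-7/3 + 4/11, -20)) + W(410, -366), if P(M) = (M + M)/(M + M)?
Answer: -90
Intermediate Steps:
o(x, q) = (q + 2*x)² (o(x, q) = ((q + x) + x)² = (q + 2*x)²)
P(M) = 1 (P(M) = (2*M)/((2*M)) = (2*M)*(1/(2*M)) = 1)
P(o(-7/3 + 4/11, -20)) + W(410, -366) = 1 - 91 = -90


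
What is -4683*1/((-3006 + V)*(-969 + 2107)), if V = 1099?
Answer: 4683/2170166 ≈ 0.0021579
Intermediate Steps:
-4683*1/((-3006 + V)*(-969 + 2107)) = -4683*1/((-3006 + 1099)*(-969 + 2107)) = -4683/(1138*(-1907)) = -4683/(-2170166) = -4683*(-1/2170166) = 4683/2170166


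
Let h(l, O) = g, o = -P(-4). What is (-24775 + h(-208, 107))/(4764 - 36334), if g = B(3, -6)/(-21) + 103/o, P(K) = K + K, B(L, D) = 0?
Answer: 198097/252560 ≈ 0.78436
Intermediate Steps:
P(K) = 2*K
o = 8 (o = -2*(-4) = -1*(-8) = 8)
g = 103/8 (g = 0/(-21) + 103/8 = 0*(-1/21) + 103*(1/8) = 0 + 103/8 = 103/8 ≈ 12.875)
h(l, O) = 103/8
(-24775 + h(-208, 107))/(4764 - 36334) = (-24775 + 103/8)/(4764 - 36334) = -198097/8/(-31570) = -198097/8*(-1/31570) = 198097/252560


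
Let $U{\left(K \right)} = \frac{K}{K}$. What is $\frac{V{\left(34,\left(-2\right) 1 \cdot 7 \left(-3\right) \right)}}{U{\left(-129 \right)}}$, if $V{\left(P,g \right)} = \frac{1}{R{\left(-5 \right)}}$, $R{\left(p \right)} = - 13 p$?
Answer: $\frac{1}{65} \approx 0.015385$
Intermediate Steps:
$U{\left(K \right)} = 1$
$V{\left(P,g \right)} = \frac{1}{65}$ ($V{\left(P,g \right)} = \frac{1}{\left(-13\right) \left(-5\right)} = \frac{1}{65}$)
$\frac{V{\left(34,\left(-2\right) 1 \cdot 7 \left(-3\right) \right)}}{U{\left(-129 \right)}} = \frac{1}{65 \cdot 1} = \frac{1}{65} \cdot 1 = \frac{1}{65}$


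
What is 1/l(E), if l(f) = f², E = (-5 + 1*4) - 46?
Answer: 1/2209 ≈ 0.00045269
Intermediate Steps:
E = -47 (E = (-5 + 4) - 46 = -1 - 46 = -47)
1/l(E) = 1/((-47)²) = 1/2209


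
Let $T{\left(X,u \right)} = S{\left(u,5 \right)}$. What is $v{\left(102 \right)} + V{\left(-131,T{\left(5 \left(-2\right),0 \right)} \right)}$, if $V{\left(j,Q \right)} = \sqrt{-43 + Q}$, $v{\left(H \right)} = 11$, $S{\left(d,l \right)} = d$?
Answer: $11 + i \sqrt{43} \approx 11.0 + 6.5574 i$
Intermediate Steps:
$T{\left(X,u \right)} = u$
$v{\left(102 \right)} + V{\left(-131,T{\left(5 \left(-2\right),0 \right)} \right)} = 11 + \sqrt{-43 + 0} = 11 + \sqrt{-43} = 11 + i \sqrt{43}$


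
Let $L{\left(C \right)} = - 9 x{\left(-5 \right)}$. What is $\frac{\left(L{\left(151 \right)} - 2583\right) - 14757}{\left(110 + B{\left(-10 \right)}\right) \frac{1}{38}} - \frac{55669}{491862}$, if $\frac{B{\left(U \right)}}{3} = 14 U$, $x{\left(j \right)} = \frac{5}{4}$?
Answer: $\frac{64858144531}{30495444} \approx 2126.8$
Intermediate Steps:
$x{\left(j \right)} = \frac{5}{4}$ ($x{\left(j \right)} = 5 \cdot \frac{1}{4} = \frac{5}{4}$)
$B{\left(U \right)} = 42 U$ ($B{\left(U \right)} = 3 \cdot 14 U = 42 U$)
$L{\left(C \right)} = - \frac{45}{4}$ ($L{\left(C \right)} = \left(-9\right) \frac{5}{4} = - \frac{45}{4}$)
$\frac{\left(L{\left(151 \right)} - 2583\right) - 14757}{\left(110 + B{\left(-10 \right)}\right) \frac{1}{38}} - \frac{55669}{491862} = \frac{\left(- \frac{45}{4} - 2583\right) - 14757}{\left(110 + 42 \left(-10\right)\right) \frac{1}{38}} - \frac{55669}{491862} = \frac{- \frac{10377}{4} - 14757}{\left(110 - 420\right) \frac{1}{38}} - \frac{55669}{491862} = - \frac{69405}{4 \left(\left(-310\right) \frac{1}{38}\right)} - \frac{55669}{491862} = - \frac{69405}{4 \left(- \frac{155}{19}\right)} - \frac{55669}{491862} = \left(- \frac{69405}{4}\right) \left(- \frac{19}{155}\right) - \frac{55669}{491862} = \frac{263739}{124} - \frac{55669}{491862} = \frac{64858144531}{30495444}$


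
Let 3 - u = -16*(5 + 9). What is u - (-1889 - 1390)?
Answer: 3506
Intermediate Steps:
u = 227 (u = 3 - (-16)*(5 + 9) = 3 - (-16)*14 = 3 - 1*(-224) = 3 + 224 = 227)
u - (-1889 - 1390) = 227 - (-1889 - 1390) = 227 - 1*(-3279) = 227 + 3279 = 3506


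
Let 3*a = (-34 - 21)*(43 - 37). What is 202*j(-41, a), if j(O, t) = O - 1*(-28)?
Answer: -2626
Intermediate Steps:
a = -110 (a = ((-34 - 21)*(43 - 37))/3 = (-55*6)/3 = (1/3)*(-330) = -110)
j(O, t) = 28 + O (j(O, t) = O + 28 = 28 + O)
202*j(-41, a) = 202*(28 - 41) = 202*(-13) = -2626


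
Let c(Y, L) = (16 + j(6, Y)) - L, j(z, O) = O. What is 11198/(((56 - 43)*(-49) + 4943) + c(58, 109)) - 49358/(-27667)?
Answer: 520623084/118165757 ≈ 4.4059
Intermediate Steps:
c(Y, L) = 16 + Y - L (c(Y, L) = (16 + Y) - L = 16 + Y - L)
11198/(((56 - 43)*(-49) + 4943) + c(58, 109)) - 49358/(-27667) = 11198/(((56 - 43)*(-49) + 4943) + (16 + 58 - 1*109)) - 49358/(-27667) = 11198/((13*(-49) + 4943) + (16 + 58 - 109)) - 49358*(-1/27667) = 11198/((-637 + 4943) - 35) + 49358/27667 = 11198/(4306 - 35) + 49358/27667 = 11198/4271 + 49358/27667 = 520623084/118165757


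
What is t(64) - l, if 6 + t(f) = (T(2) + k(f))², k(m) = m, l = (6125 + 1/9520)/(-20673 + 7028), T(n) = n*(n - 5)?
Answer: 436263853201/129900400 ≈ 3358.4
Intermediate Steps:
T(n) = n*(-5 + n)
l = -58310001/129900400 (l = (6125 + 1/9520)/(-13645) = (58310001/9520)*(-1/13645) = -58310001/129900400 ≈ -0.44888)
t(f) = -6 + (-6 + f)² (t(f) = -6 + (2*(-5 + 2) + f)² = -6 + (2*(-3) + f)² = -6 + (-6 + f)²)
t(64) - l = (-6 + (-6 + 64)²) - 1*(-58310001/129900400) = (-6 + 58²) + 58310001/129900400 = (-6 + 3364) + 58310001/129900400 = 3358 + 58310001/129900400 = 436263853201/129900400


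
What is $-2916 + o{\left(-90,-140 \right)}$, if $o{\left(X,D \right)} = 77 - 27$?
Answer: $-2866$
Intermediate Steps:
$o{\left(X,D \right)} = 50$ ($o{\left(X,D \right)} = 77 - 27 = 50$)
$-2916 + o{\left(-90,-140 \right)} = -2916 + 50 = -2866$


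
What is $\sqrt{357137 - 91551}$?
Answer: $37 \sqrt{194} \approx 515.35$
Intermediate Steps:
$\sqrt{357137 - 91551} = \sqrt{265586} = 37 \sqrt{194}$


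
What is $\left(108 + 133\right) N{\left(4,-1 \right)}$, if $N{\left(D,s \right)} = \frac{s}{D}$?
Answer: $- \frac{241}{4} \approx -60.25$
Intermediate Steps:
$\left(108 + 133\right) N{\left(4,-1 \right)} = \left(108 + 133\right) \left(- \frac{1}{4}\right) = 241 \left(\left(-1\right) \frac{1}{4}\right) = 241 \left(- \frac{1}{4}\right) = - \frac{241}{4}$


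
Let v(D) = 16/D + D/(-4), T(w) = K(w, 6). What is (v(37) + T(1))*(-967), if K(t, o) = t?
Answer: 1118819/148 ≈ 7559.6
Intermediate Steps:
T(w) = w
v(D) = 16/D - D/4 (v(D) = 16/D + D*(-¼) = 16/D - D/4)
(v(37) + T(1))*(-967) = ((16/37 - ¼*37) + 1)*(-967) = ((16*(1/37) - 37/4) + 1)*(-967) = ((16/37 - 37/4) + 1)*(-967) = (-1305/148 + 1)*(-967) = -1157/148*(-967) = 1118819/148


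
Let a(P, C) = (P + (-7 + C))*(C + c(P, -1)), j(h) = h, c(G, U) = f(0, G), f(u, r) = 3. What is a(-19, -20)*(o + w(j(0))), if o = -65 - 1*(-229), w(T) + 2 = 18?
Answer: 140760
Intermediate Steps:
c(G, U) = 3
a(P, C) = (3 + C)*(-7 + C + P) (a(P, C) = (P + (-7 + C))*(C + 3) = (-7 + C + P)*(3 + C) = (3 + C)*(-7 + C + P))
w(T) = 16 (w(T) = -2 + 18 = 16)
o = 164 (o = -65 + 229 = 164)
a(-19, -20)*(o + w(j(0))) = (-21 + (-20)² - 4*(-20) + 3*(-19) - 20*(-19))*(164 + 16) = (-21 + 400 + 80 - 57 + 380)*180 = 782*180 = 140760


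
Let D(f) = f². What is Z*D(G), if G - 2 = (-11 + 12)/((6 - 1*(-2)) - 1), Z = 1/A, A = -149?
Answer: -225/7301 ≈ -0.030818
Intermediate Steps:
Z = -1/149 (Z = 1/(-149) = -1/149 ≈ -0.0067114)
G = 15/7 (G = 2 + (-11 + 12)/((6 - 1*(-2)) - 1) = 2 + 1/((6 + 2) - 1) = 2 + 1/(8 - 1) = 2 + 1/7 = 2 + 1*(⅐) = 2 + ⅐ = 15/7 ≈ 2.1429)
Z*D(G) = -(15/7)²/149 = -1/149*225/49 = -225/7301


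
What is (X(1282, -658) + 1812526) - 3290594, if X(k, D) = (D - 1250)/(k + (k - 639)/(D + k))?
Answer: -1183358690140/800611 ≈ -1.4781e+6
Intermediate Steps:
X(k, D) = (-1250 + D)/(k + (-639 + k)/(D + k))
(X(1282, -658) + 1812526) - 3290594 = (((-658)**2 - 1250*(-658) - 1250*1282 - 658*1282)/(-639 + 1282 + 1282**2 - 658*1282) + 1812526) - 3290594 = ((432964 + 822500 - 1602500 - 843556)/(-639 + 1282 + 1643524 - 843556) + 1812526) - 3290594 = (-1190592/800611 + 1812526) - 3290594 = 1451127062794/800611 - 3290594 = -1183358690140/800611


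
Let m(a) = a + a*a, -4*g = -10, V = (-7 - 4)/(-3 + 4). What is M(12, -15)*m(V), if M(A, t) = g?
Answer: 275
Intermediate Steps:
V = -11 (V = -11/1 = -11*1 = -11)
g = 5/2 (g = -¼*(-10) = 5/2 ≈ 2.5000)
M(A, t) = 5/2
m(a) = a + a²
M(12, -15)*m(V) = 5*(-11*(1 - 11))/2 = 5*(-11*(-10))/2 = (5/2)*110 = 275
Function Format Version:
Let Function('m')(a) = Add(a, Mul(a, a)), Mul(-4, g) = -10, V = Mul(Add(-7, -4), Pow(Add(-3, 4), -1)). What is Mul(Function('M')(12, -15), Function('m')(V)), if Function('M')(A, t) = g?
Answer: 275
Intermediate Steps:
V = -11 (V = Mul(-11, Pow(1, -1)) = Mul(-11, 1) = -11)
g = Rational(5, 2) (g = Mul(Rational(-1, 4), -10) = Rational(5, 2) ≈ 2.5000)
Function('M')(A, t) = Rational(5, 2)
Function('m')(a) = Add(a, Pow(a, 2))
Mul(Function('M')(12, -15), Function('m')(V)) = Mul(Rational(5, 2), Mul(-11, Add(1, -11))) = Mul(Rational(5, 2), Mul(-11, -10)) = Mul(Rational(5, 2), 110) = 275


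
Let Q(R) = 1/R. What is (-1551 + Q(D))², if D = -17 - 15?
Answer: 2463434689/1024 ≈ 2.4057e+6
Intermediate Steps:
D = -32
(-1551 + Q(D))² = (-1551 + 1/(-32))² = (-1551 - 1/32)² = (-49633/32)² = 2463434689/1024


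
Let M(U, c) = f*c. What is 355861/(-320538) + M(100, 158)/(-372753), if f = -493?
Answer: -35893422787/39827167038 ≈ -0.90123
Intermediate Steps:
M(U, c) = -493*c
355861/(-320538) + M(100, 158)/(-372753) = 355861/(-320538) - 493*158/(-372753) = 355861*(-1/320538) - 77894*(-1/372753) = -355861/320538 + 77894/372753 = -35893422787/39827167038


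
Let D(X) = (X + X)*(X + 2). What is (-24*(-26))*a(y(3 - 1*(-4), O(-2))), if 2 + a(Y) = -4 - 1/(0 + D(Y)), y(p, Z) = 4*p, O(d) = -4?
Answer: -131053/35 ≈ -3744.4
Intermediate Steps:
D(X) = 2*X*(2 + X) (D(X) = (2*X)*(2 + X) = 2*X*(2 + X))
a(Y) = -6 - 1/(2*Y*(2 + Y)) (a(Y) = -2 + (-4 - 1/(0 + 2*Y*(2 + Y))) = -2 + (-4 - 1/(2*Y*(2 + Y))) = -6 - 1/(2*Y*(2 + Y)))
(-24*(-26))*a(y(3 - 1*(-4), O(-2))) = (-24*(-26))*((-1 - 12*4*(3 - 1*(-4))*(2 + 4*(3 - 1*(-4))))/(2*((4*(3 - 1*(-4))))*(2 + 4*(3 - 1*(-4))))) = 624*((-1 - 12*4*(3 + 4)*(2 + 4*(3 + 4)))/(2*((4*(3 + 4)))*(2 + 4*(3 + 4)))) = 624*((-1 - 12*4*7*(2 + 4*7))/(2*((4*7))*(2 + 4*7))) = 624*((½)*(-1 - 12*28*(2 + 28))/(28*(2 + 28))) = 624*((½)*(1/28)*(-1 - 12*28*30)/30) = 624*((½)*(1/28)*(1/30)*(-1 - 10080)) = 624*((½)*(1/28)*(1/30)*(-10081)) = 624*(-10081/1680) = -131053/35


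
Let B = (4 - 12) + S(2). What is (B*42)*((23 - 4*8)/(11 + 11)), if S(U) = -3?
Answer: 189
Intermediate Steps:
B = -11 (B = (4 - 12) - 3 = -8 - 3 = -11)
(B*42)*((23 - 4*8)/(11 + 11)) = (-11*42)*((23 - 4*8)/(11 + 11)) = -462*(23 - 32)/22 = -(-4158)/22 = -462*(-9/22) = 189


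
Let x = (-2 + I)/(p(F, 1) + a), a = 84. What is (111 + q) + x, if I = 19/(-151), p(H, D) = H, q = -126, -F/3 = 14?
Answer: -31817/2114 ≈ -15.051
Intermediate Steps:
F = -42 (F = -3*14 = -42)
I = -19/151 (I = 19*(-1/151) = -19/151 ≈ -0.12583)
x = -107/2114 (x = (-2 - 19/151)/(-42 + 84) = -321/151/42 = -321/151*1/42 = -107/2114 ≈ -0.050615)
(111 + q) + x = (111 - 126) - 107/2114 = -15 - 107/2114 = -31817/2114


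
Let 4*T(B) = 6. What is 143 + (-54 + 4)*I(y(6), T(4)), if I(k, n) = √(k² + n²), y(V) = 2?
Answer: 18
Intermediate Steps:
T(B) = 3/2 (T(B) = (¼)*6 = 3/2)
143 + (-54 + 4)*I(y(6), T(4)) = 143 + (-54 + 4)*√(2² + (3/2)²) = 143 - 50*√(4 + 9/4) = 143 - 50*√(25/4) = 143 - 50*5/2 = 143 - 125 = 18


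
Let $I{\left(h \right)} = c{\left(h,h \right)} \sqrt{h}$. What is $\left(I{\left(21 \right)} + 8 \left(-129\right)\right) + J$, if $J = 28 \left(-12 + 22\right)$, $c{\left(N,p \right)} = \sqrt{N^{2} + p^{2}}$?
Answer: $-752 + 21 \sqrt{42} \approx -615.9$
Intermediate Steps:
$J = 280$ ($J = 28 \cdot 10 = 280$)
$I{\left(h \right)} = \sqrt{2} \sqrt{h} \sqrt{h^{2}}$ ($I{\left(h \right)} = \sqrt{h^{2} + h^{2}} \sqrt{h} = \sqrt{2 h^{2}} \sqrt{h} = \sqrt{2} \sqrt{h^{2}} \sqrt{h} = \sqrt{2} \sqrt{h} \sqrt{h^{2}}$)
$\left(I{\left(21 \right)} + 8 \left(-129\right)\right) + J = \left(\sqrt{2} \sqrt{21} \sqrt{21^{2}} + 8 \left(-129\right)\right) + 280 = \left(\sqrt{2} \sqrt{21} \sqrt{441} - 1032\right) + 280 = \left(\sqrt{2} \sqrt{21} \cdot 21 - 1032\right) + 280 = \left(21 \sqrt{42} - 1032\right) + 280 = \left(-1032 + 21 \sqrt{42}\right) + 280 = -752 + 21 \sqrt{42}$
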